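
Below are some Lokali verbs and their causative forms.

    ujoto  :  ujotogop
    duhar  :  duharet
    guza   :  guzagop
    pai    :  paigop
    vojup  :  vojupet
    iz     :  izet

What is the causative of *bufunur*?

bufunuret

The pattern is consonant vs. vowel: -et when the stem ends in a consonant (*duhar*, *vojup*, *iz*); -gop when the stem ends in a vowel (*ujoto*, *guza*, *pai*).
The final sound of *bufunur* is /r/, which is a consonant, so the suffix is -et, giving *bufunuret*.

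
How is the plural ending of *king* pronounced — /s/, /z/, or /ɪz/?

/z/

The stem *king* ends in a voiced non-sibilant sound.
The plural suffix surfaces as /ɪz/ after sibilants, /s/ after other voiceless consonants, and /z/ after other voiced sounds.
So the plural -s on *king* is pronounced /z/.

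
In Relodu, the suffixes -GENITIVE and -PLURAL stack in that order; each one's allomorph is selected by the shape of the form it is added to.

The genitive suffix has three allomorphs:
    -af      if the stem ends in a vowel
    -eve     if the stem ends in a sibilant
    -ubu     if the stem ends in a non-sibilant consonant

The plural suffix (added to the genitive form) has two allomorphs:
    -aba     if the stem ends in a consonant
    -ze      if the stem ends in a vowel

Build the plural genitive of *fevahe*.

fevaheafaba

*fevahe*: final sound = /e/, a vowel → -af → *fevaheaf*.
The final sound of the genitive form *fevaheaf* is /f/, which is a consonant, so the plural suffix is -aba, giving *fevaheafaba*.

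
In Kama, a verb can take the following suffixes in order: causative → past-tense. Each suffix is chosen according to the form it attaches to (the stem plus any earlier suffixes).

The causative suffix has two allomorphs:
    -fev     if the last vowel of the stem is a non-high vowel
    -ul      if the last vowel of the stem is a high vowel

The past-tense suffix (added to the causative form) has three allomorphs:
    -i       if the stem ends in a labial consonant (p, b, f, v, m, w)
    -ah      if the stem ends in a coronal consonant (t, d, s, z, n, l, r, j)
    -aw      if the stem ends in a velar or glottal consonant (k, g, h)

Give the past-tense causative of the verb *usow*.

usowfevi

*usow* — last vowel /o/ (a non-high vowel) → -fev → *usowfev*.
The causative form *usowfev* — final consonant /v/ (labial) → -i → *usowfevi*.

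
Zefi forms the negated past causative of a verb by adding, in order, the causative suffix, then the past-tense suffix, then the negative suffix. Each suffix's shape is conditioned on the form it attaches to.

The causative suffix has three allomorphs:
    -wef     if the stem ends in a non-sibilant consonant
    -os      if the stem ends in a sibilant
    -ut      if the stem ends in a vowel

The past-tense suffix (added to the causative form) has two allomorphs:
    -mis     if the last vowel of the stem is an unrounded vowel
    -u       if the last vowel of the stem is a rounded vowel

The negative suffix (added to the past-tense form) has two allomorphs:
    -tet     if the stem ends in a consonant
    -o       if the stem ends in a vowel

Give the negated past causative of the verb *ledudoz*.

*ledudoz* — final sound /z/ (a sibilant) → -os → *ledudozos*.
Since the last vowel of the causative form *ledudozos* is /o/ (a rounded vowel), it takes -u, giving *ledudozosu*.
The final sound of the past-tense form *ledudozosu* is /u/, which is a vowel, so the negative suffix is -o, giving *ledudozosuo*.

ledudozosuo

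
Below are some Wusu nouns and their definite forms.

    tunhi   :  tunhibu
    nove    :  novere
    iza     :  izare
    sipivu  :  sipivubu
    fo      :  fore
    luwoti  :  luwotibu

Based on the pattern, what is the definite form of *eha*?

Looking at the last vowel of each stem: -bu when the last vowel of the stem is a high vowel (*tunhi*, *sipivu*, *luwoti*); -re when the last vowel of the stem is a non-high vowel (*nove*, *iza*, *fo*).
*eha*: last vowel = /a/, a non-high vowel → -re → *ehare*.

ehare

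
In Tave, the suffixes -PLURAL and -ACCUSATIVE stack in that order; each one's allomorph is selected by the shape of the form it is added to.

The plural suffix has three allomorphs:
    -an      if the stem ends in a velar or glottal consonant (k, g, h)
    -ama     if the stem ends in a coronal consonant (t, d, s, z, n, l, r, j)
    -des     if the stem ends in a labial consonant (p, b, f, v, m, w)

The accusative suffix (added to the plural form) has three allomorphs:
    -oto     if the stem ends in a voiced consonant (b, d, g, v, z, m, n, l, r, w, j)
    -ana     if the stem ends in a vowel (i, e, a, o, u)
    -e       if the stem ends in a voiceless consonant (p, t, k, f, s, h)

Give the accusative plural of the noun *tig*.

The final consonant of *tig* is /g/, which is velar/glottal, so the plural suffix is -an, giving *tigan*.
Since the final sound of the plural form *tigan* is /n/ (a voiced consonant), it takes -oto, giving *tiganoto*.

tiganoto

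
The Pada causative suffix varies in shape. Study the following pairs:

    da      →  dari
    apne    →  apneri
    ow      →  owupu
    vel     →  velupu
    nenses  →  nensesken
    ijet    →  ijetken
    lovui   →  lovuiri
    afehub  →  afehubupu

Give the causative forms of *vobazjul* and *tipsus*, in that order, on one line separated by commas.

vobazjulupu, tipsusken

The alternation tracks the final sound of the stem — -ken when the stem ends in a voiceless consonant (*nenses*, *ijet*); -upu when the stem ends in a voiced consonant (*ow*, *vel*, *afehub*); -ri when the stem ends in a vowel (*da*, *apne*, *lovui*).
*vobazjul*: final sound = /l/, a voiced consonant → -upu → *vobazjulupu*.
Since the final sound of *tipsus* is /s/ (a voiceless consonant), it takes -ken, giving *tipsusken*.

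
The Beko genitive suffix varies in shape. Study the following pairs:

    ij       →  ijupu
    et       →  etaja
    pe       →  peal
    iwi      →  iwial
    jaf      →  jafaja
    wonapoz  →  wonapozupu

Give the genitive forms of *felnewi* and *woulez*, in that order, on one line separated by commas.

felnewial, woulezupu

The suffix is conditioned by the final sound: -aja when the stem ends in a voiceless consonant (*et*, *jaf*); -upu when the stem ends in a voiced consonant (*ij*, *wonapoz*); -al when the stem ends in a vowel (*pe*, *iwi*).
*felnewi* — final sound /i/ (a vowel) → -al → *felnewial*.
Since the final sound of *woulez* is /z/ (a voiced consonant), it takes -upu, giving *woulezupu*.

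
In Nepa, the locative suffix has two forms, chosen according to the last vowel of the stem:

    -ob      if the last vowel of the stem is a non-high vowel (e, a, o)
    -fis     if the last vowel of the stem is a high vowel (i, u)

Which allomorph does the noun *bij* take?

*bij*: last vowel = /i/, a high vowel → -fis.

-fis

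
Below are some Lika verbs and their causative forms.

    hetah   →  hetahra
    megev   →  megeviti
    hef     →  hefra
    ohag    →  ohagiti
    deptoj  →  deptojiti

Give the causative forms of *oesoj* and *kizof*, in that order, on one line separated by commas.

oesojiti, kizofra

Looking at the final consonant of each stem: -ra when the stem ends in a voiceless consonant (*hetah*, *hef*); -iti when the stem ends in a voiced consonant (*megev*, *ohag*, *deptoj*).
*oesoj*: final consonant = /j/, voiced → -iti → *oesojiti*.
The final consonant of *kizof* is /f/, which is voiceless, so the suffix is -ra, giving *kizofra*.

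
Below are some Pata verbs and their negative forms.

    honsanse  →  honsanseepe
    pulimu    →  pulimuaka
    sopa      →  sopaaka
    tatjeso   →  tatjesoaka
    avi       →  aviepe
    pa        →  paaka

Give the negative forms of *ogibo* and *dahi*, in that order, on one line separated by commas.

The suffix is conditioned by the last vowel: -epe when the last vowel of the stem is a front vowel (*honsanse*, *avi*); -aka when the last vowel of the stem is a back vowel (*pulimu*, *sopa*, *tatjeso*, *pa*).
*ogibo* — last vowel /o/ (a back vowel) → -aka → *ogiboaka*.
Since the last vowel of *dahi* is /i/ (a front vowel), it takes -epe, giving *dahiepe*.

ogiboaka, dahiepe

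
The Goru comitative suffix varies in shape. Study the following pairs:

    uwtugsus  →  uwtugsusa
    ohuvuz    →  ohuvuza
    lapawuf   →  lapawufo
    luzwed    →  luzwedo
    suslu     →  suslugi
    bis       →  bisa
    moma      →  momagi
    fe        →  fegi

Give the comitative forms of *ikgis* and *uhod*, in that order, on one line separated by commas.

ikgisa, uhodo

The alternation tracks the final sound of the stem — -a when the stem ends in a sibilant (*uwtugsus*, *ohuvuz*, *bis*); -o when the stem ends in a non-sibilant consonant (*lapawuf*, *luzwed*); -gi when the stem ends in a vowel (*suslu*, *moma*, *fe*).
The final sound of *ikgis* is /s/, which is a sibilant, so the suffix is -a, giving *ikgisa*.
*uhod* — final sound /d/ (a non-sibilant consonant) → -o → *uhodo*.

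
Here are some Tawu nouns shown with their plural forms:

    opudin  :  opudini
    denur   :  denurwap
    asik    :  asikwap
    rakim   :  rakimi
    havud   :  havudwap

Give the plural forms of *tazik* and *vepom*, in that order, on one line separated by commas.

The pattern is nasality of the final consonant: -i when the stem ends in a nasal (*opudin*, *rakim*); -wap when the stem ends in a non-nasal consonant (*denur*, *asik*, *havud*).
*tazik* — final consonant /k/ (non-nasal) → -wap → *tazikwap*.
The final consonant of *vepom* is /m/, which is a nasal, so the suffix is -i, giving *vepomi*.

tazikwap, vepomi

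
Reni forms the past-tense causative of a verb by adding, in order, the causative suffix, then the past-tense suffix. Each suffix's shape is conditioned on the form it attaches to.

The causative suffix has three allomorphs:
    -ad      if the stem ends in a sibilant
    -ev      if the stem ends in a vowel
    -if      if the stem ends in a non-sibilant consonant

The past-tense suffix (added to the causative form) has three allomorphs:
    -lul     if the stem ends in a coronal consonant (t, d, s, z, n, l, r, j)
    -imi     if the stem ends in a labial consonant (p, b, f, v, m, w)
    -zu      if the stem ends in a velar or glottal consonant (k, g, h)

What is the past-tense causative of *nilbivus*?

nilbivusadlul

The final sound of *nilbivus* is /s/, which is a sibilant, so the causative suffix is -ad, giving *nilbivusad*.
The causative form *nilbivusad* — final consonant /d/ (coronal) → -lul → *nilbivusadlul*.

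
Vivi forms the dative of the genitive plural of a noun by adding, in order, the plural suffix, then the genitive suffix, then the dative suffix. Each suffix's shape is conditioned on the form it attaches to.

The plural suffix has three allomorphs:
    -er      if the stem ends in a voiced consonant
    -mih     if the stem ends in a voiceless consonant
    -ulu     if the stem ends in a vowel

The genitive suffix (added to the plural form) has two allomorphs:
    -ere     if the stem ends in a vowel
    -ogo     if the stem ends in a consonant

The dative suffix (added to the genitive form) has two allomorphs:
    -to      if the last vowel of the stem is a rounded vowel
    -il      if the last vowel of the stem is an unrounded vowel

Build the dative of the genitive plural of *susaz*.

*susaz* — final sound /z/ (a voiced consonant) → -er → *susazer*.
The plural form *susazer*: final sound = /r/, a consonant → -ogo → *susazerogo*.
The last vowel of the genitive form *susazerogo* is /o/, which is a rounded vowel, so the dative suffix is -to, giving *susazerogoto*.

susazerogoto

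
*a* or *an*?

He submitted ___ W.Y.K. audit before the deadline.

a

The indefinite article is chosen by the initial *sound* of the following word, not its spelling.
The initialism *W.Y.K.* is read letter by letter; the first letter, W, is pronounced /ˈdʌbəl.juː/, which begins with a consonant sound.
So the article is *a*: He submitted a W.Y.K. audit before the deadline.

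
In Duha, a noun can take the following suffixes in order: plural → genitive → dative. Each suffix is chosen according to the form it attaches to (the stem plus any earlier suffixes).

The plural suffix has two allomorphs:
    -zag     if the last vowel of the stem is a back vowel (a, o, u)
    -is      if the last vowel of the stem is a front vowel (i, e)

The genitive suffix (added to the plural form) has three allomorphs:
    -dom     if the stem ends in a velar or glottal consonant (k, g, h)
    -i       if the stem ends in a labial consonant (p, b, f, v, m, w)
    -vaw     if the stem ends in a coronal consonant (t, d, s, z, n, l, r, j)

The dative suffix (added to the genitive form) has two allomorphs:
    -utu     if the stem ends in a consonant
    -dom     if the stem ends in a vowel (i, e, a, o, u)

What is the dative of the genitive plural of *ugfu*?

ugfuzagdomutu

*ugfu* — last vowel /u/ (a back vowel) → -zag → *ugfuzag*.
The plural form *ugfuzag* — final consonant /g/ (velar/glottal) → -dom → *ugfuzagdom*.
The final sound of the genitive form *ugfuzagdom* is /m/, which is a consonant, so the dative suffix is -utu, giving *ugfuzagdomutu*.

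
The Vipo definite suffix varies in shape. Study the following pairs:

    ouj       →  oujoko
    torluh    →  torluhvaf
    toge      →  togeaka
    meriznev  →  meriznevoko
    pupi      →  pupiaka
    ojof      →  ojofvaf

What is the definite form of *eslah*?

The suffix is conditioned by the final sound: -vaf when the stem ends in a voiceless consonant (*torluh*, *ojof*); -oko when the stem ends in a voiced consonant (*ouj*, *meriznev*); -aka when the stem ends in a vowel (*toge*, *pupi*).
Since the final sound of *eslah* is /h/ (a voiceless consonant), it takes -vaf, giving *eslahvaf*.

eslahvaf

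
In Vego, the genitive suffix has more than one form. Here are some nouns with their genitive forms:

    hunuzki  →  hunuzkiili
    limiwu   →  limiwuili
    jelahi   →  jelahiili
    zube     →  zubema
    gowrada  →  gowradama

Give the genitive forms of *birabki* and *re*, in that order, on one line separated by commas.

The pattern is height harmony: -ili when the last vowel of the stem is a high vowel (*hunuzki*, *limiwu*, *jelahi*); -ma when the last vowel of the stem is a non-high vowel (*zube*, *gowrada*).
Since the last vowel of *birabki* is /i/ (a high vowel), it takes -ili, giving *birabkiili*.
*re* — last vowel /e/ (a non-high vowel) → -ma → *rema*.

birabkiili, rema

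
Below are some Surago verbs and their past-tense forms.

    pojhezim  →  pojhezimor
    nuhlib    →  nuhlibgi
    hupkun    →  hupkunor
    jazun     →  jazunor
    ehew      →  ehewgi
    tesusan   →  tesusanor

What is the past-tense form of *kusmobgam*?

kusmobgamor

Looking at the final consonant of each stem: -or when the stem ends in a nasal (*pojhezim*, *hupkun*, *jazun*, *tesusan*); -gi when the stem ends in a non-nasal consonant (*nuhlib*, *ehew*).
Since the final consonant of *kusmobgam* is /m/ (a nasal), it takes -or, giving *kusmobgamor*.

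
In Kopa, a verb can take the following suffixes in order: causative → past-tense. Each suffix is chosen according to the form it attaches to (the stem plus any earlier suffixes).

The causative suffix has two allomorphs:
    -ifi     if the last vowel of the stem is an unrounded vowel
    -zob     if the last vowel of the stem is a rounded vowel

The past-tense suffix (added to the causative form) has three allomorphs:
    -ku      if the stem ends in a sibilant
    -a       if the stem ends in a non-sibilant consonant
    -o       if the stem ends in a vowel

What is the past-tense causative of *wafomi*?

*wafomi* — last vowel /i/ (an unrounded vowel) → -ifi → *wafomiifi*.
The causative form *wafomiifi* — final sound /i/ (a vowel) → -o → *wafomiifio*.

wafomiifio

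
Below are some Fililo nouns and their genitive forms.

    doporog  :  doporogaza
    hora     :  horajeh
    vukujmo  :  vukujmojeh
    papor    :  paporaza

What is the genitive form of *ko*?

kojeh

The alternation tracks the final sound of the stem — -aza when the stem ends in a consonant (*doporog*, *papor*); -jeh when the stem ends in a vowel (*hora*, *vukujmo*).
Since the final sound of *ko* is /o/ (a vowel), it takes -jeh, giving *kojeh*.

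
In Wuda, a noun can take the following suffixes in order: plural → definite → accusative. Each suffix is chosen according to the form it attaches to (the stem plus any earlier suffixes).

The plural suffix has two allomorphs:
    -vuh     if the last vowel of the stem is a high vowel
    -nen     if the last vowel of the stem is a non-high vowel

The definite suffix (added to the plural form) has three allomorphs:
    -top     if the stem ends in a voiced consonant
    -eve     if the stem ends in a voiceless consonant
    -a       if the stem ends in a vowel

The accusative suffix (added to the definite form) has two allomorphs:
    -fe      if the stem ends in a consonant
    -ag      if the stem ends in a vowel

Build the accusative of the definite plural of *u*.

uvuheveag

Since the last vowel of *u* is /u/ (a high vowel), it takes -vuh, giving *uvuh*.
Since the final sound of the plural form *uvuh* is /h/ (a voiceless consonant), it takes -eve, giving *uvuheve*.
Since the final sound of the definite form *uvuheve* is /e/ (a vowel), it takes -ag, giving *uvuheveag*.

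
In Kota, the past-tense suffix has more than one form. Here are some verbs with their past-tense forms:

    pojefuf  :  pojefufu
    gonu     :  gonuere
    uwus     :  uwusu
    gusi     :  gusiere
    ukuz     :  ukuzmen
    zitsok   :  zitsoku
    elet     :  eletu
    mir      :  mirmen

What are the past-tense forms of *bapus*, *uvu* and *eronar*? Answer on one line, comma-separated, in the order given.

bapusu, uvuere, eronarmen

The pattern is voicing of the final sound: -u when the stem ends in a voiceless consonant (*pojefuf*, *uwus*, *zitsok*, *elet*); -men when the stem ends in a voiced consonant (*ukuz*, *mir*); -ere when the stem ends in a vowel (*gonu*, *gusi*).
The final sound of *bapus* is /s/, which is a voiceless consonant, so the suffix is -u, giving *bapusu*.
*uvu* — final sound /u/ (a vowel) → -ere → *uvuere*.
Since the final sound of *eronar* is /r/ (a voiced consonant), it takes -men, giving *eronarmen*.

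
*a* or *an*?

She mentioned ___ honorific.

an

The indefinite article is chosen by the initial *sound* of the following word, not its spelling.
*honorific* begins with the sound /ɒ/ (silent h) — a vowel sound.
So the article is *an*: She mentioned an honorific.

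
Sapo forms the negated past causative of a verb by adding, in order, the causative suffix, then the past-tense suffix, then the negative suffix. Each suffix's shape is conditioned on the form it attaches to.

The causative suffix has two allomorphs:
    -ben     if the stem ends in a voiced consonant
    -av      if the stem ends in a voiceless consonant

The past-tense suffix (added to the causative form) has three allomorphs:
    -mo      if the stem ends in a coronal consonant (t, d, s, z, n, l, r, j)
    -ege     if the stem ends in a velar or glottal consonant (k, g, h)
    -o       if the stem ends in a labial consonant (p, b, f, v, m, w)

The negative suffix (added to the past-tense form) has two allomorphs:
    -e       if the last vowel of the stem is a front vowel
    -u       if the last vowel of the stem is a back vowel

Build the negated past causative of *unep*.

unepavou

*unep*: final consonant = /p/, voiceless → -av → *unepav*.
The causative form *unepav*: final consonant = /v/, labial → -o → *unepavo*.
The last vowel of the past-tense form *unepavo* is /o/, which is a back vowel, so the negative suffix is -u, giving *unepavou*.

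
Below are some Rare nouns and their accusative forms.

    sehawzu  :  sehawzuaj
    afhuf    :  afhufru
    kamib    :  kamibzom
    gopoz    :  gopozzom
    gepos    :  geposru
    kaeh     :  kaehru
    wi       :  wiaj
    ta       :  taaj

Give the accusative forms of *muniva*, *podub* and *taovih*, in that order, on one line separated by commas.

munivaaj, podubzom, taovihru

The pattern is voicing of the final sound: -ru when the stem ends in a voiceless consonant (*afhuf*, *gepos*, *kaeh*); -zom when the stem ends in a voiced consonant (*kamib*, *gopoz*); -aj when the stem ends in a vowel (*sehawzu*, *wi*, *ta*).
The final sound of *muniva* is /a/, which is a vowel, so the suffix is -aj, giving *munivaaj*.
*podub* — final sound /b/ (a voiced consonant) → -zom → *podubzom*.
Since the final sound of *taovih* is /h/ (a voiceless consonant), it takes -ru, giving *taovihru*.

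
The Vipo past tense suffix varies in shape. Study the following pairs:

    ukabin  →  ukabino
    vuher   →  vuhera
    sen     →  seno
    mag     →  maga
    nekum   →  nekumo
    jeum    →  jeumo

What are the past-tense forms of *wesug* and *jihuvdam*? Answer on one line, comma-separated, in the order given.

wesuga, jihuvdamo

The alternation tracks the final consonant of the stem — -o when the stem ends in a nasal (*ukabin*, *sen*, *nekum*, *jeum*); -a when the stem ends in a non-nasal consonant (*vuher*, *mag*).
*wesug*: final consonant = /g/, non-nasal → -a → *wesuga*.
*jihuvdam*: final consonant = /m/, a nasal → -o → *jihuvdamo*.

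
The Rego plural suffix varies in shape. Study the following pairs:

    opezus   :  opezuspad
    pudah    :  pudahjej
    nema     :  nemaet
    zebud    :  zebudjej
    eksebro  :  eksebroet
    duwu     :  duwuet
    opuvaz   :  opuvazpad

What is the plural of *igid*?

The suffix is conditioned by the final sound: -pad when the stem ends in a sibilant (*opezus*, *opuvaz*); -jej when the stem ends in a non-sibilant consonant (*pudah*, *zebud*); -et when the stem ends in a vowel (*nema*, *eksebro*, *duwu*).
*igid*: final sound = /d/, a non-sibilant consonant → -jej → *igidjej*.

igidjej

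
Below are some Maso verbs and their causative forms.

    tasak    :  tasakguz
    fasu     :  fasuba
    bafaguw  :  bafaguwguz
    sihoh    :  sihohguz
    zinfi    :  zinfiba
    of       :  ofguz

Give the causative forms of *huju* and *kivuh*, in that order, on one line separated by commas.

hujuba, kivuhguz

Looking at the final sound of each stem: -guz when the stem ends in a consonant (*tasak*, *bafaguw*, *sihoh*, *of*); -ba when the stem ends in a vowel (*fasu*, *zinfi*).
*huju* — final sound /u/ (a vowel) → -ba → *hujuba*.
The final sound of *kivuh* is /h/, which is a consonant, so the suffix is -guz, giving *kivuhguz*.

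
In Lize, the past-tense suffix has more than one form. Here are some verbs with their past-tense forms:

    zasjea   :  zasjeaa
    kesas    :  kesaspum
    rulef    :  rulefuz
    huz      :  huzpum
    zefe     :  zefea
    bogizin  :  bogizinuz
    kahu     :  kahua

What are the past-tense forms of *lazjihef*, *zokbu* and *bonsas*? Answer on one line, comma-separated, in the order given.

Looking at the final sound of each stem: -pum when the stem ends in a sibilant (*kesas*, *huz*); -uz when the stem ends in a non-sibilant consonant (*rulef*, *bogizin*); -a when the stem ends in a vowel (*zasjea*, *zefe*, *kahu*).
*lazjihef* — final sound /f/ (a non-sibilant consonant) → -uz → *lazjihefuz*.
*zokbu* — final sound /u/ (a vowel) → -a → *zokbua*.
*bonsas* — final sound /s/ (a sibilant) → -pum → *bonsaspum*.

lazjihefuz, zokbua, bonsaspum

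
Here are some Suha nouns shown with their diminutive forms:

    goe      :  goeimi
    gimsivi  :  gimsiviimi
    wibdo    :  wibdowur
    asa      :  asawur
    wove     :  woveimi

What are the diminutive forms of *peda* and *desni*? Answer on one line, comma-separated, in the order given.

pedawur, desniimi

The alternation tracks the last vowel of the stem — -imi when the last vowel of the stem is a front vowel (*goe*, *gimsivi*, *wove*); -wur when the last vowel of the stem is a back vowel (*wibdo*, *asa*).
*peda*: last vowel = /a/, a back vowel → -wur → *pedawur*.
*desni* — last vowel /i/ (a front vowel) → -imi → *desniimi*.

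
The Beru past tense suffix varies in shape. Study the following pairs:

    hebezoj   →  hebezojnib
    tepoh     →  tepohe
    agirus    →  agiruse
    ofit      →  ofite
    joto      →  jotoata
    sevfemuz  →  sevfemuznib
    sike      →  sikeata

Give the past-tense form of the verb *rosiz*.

rosiznib

The pattern is voicing of the final sound: -e when the stem ends in a voiceless consonant (*tepoh*, *agirus*, *ofit*); -nib when the stem ends in a voiced consonant (*hebezoj*, *sevfemuz*); -ata when the stem ends in a vowel (*joto*, *sike*).
The final sound of *rosiz* is /z/, which is a voiced consonant, so the suffix is -nib, giving *rosiznib*.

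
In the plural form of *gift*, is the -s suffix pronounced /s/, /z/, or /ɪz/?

The stem *gift* ends in a voiceless non-sibilant consonant.
The plural suffix surfaces as /ɪz/ after sibilants, /s/ after other voiceless consonants, and /z/ after other voiced sounds.
So the plural -s on *gift* is pronounced /s/.

/s/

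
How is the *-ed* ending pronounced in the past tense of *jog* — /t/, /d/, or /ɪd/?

/d/

The stem *jog* ends in a voiced sound other than /d/.
The -ed suffix is realized as /ɪd/ after /t, d/; as /t/ after other voiceless consonants; and as /d/ after other voiced sounds.
So -ed on *jog* is pronounced /d/.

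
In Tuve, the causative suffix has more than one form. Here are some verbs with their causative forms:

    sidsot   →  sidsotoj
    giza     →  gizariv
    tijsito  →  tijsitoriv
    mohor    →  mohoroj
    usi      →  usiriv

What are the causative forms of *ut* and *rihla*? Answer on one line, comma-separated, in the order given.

The pattern is consonant vs. vowel: -oj when the stem ends in a consonant (*sidsot*, *mohor*); -riv when the stem ends in a vowel (*giza*, *tijsito*, *usi*).
The final sound of *ut* is /t/, which is a consonant, so the suffix is -oj, giving *utoj*.
*rihla*: final sound = /a/, a vowel → -riv → *rihlariv*.

utoj, rihlariv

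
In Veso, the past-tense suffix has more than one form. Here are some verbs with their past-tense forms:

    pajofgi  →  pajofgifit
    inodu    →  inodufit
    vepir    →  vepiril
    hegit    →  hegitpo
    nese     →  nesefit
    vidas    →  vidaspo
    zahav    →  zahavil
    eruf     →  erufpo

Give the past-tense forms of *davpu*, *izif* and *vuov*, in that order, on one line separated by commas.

davpufit, izifpo, vuovil

The suffix is conditioned by the final sound: -po when the stem ends in a voiceless consonant (*hegit*, *vidas*, *eruf*); -il when the stem ends in a voiced consonant (*vepir*, *zahav*); -fit when the stem ends in a vowel (*pajofgi*, *inodu*, *nese*).
Since the final sound of *davpu* is /u/ (a vowel), it takes -fit, giving *davpufit*.
The final sound of *izif* is /f/, which is a voiceless consonant, so the suffix is -po, giving *izifpo*.
*vuov*: final sound = /v/, a voiced consonant → -il → *vuovil*.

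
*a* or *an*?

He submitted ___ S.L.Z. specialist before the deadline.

an

The indefinite article is chosen by the initial *sound* of the following word, not its spelling.
The initialism *S.L.Z.* is read letter by letter; the first letter, S, is pronounced /ɛs/, which begins with a vowel sound.
So the article is *an*: He submitted an S.L.Z. specialist before the deadline.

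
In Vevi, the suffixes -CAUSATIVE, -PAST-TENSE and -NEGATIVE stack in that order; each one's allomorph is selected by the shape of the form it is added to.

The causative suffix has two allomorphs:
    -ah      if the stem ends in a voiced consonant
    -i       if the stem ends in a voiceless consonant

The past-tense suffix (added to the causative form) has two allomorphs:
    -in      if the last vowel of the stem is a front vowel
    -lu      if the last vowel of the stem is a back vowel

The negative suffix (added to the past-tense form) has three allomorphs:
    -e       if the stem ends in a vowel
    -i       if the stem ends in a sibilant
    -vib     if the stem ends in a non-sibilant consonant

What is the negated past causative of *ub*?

Since the final consonant of *ub* is /b/ (voiced), it takes -ah, giving *ubah*.
The causative form *ubah*: last vowel = /a/, a back vowel → -lu → *ubahlu*.
Since the final sound of the past-tense form *ubahlu* is /u/ (a vowel), it takes -e, giving *ubahlue*.

ubahlue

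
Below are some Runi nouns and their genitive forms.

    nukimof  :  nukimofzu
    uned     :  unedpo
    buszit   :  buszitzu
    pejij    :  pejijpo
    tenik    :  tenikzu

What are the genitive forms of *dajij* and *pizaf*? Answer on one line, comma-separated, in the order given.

dajijpo, pizafzu

The pattern is voicing of the final consonant: -zu when the stem ends in a voiceless consonant (*nukimof*, *buszit*, *tenik*); -po when the stem ends in a voiced consonant (*uned*, *pejij*).
*dajij*: final consonant = /j/, voiced → -po → *dajijpo*.
*pizaf* — final consonant /f/ (voiceless) → -zu → *pizafzu*.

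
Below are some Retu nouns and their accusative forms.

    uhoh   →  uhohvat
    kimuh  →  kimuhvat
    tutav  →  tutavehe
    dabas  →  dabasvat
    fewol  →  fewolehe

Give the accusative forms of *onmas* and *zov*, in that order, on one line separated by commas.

onmasvat, zovehe

The suffix is conditioned by the final consonant: -vat when the stem ends in a voiceless consonant (*uhoh*, *kimuh*, *dabas*); -ehe when the stem ends in a voiced consonant (*tutav*, *fewol*).
*onmas* — final consonant /s/ (voiceless) → -vat → *onmasvat*.
Since the final consonant of *zov* is /v/ (voiced), it takes -ehe, giving *zovehe*.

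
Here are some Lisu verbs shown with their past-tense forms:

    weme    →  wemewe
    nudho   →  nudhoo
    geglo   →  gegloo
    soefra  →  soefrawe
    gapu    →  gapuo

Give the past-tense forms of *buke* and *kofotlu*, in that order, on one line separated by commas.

The suffix is conditioned by the last vowel: -o when the last vowel of the stem is a rounded vowel (*nudho*, *geglo*, *gapu*); -we when the last vowel of the stem is an unrounded vowel (*weme*, *soefra*).
*buke* — last vowel /e/ (an unrounded vowel) → -we → *bukewe*.
*kofotlu*: last vowel = /u/, a rounded vowel → -o → *kofotluo*.

bukewe, kofotluo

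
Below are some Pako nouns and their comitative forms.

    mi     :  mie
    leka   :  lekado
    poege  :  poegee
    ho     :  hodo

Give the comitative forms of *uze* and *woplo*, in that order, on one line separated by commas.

uzee, woplodo

Looking at the last vowel of each stem: -e when the last vowel of the stem is a front vowel (*mi*, *poege*); -do when the last vowel of the stem is a back vowel (*leka*, *ho*).
*uze* — last vowel /e/ (a front vowel) → -e → *uzee*.
*woplo*: last vowel = /o/, a back vowel → -do → *woplodo*.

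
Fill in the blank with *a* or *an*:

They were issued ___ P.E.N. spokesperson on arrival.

a

The indefinite article is chosen by the initial *sound* of the following word, not its spelling.
The initialism *P.E.N.* is read letter by letter; the first letter, P, is pronounced /piː/, which begins with a consonant sound.
So the article is *a*: They were issued a P.E.N. spokesperson on arrival.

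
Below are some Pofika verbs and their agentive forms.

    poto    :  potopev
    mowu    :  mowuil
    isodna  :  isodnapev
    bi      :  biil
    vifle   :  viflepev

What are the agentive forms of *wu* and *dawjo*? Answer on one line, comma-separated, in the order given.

wuil, dawjopev

The pattern is height harmony: -il when the last vowel of the stem is a high vowel (*mowu*, *bi*); -pev when the last vowel of the stem is a non-high vowel (*poto*, *isodna*, *vifle*).
The last vowel of *wu* is /u/, which is a high vowel, so the suffix is -il, giving *wuil*.
*dawjo* — last vowel /o/ (a non-high vowel) → -pev → *dawjopev*.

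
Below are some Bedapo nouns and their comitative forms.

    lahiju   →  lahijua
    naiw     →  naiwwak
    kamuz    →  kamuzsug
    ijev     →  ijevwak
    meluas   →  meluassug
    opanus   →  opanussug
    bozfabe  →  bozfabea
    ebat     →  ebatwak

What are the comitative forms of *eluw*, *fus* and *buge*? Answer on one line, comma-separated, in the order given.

eluwwak, fussug, bugea

Looking at the final sound of each stem: -sug when the stem ends in a sibilant (*kamuz*, *meluas*, *opanus*); -wak when the stem ends in a non-sibilant consonant (*naiw*, *ijev*, *ebat*); -a when the stem ends in a vowel (*lahiju*, *bozfabe*).
The final sound of *eluw* is /w/, which is a non-sibilant consonant, so the suffix is -wak, giving *eluwwak*.
Since the final sound of *fus* is /s/ (a sibilant), it takes -sug, giving *fussug*.
*buge*: final sound = /e/, a vowel → -a → *bugea*.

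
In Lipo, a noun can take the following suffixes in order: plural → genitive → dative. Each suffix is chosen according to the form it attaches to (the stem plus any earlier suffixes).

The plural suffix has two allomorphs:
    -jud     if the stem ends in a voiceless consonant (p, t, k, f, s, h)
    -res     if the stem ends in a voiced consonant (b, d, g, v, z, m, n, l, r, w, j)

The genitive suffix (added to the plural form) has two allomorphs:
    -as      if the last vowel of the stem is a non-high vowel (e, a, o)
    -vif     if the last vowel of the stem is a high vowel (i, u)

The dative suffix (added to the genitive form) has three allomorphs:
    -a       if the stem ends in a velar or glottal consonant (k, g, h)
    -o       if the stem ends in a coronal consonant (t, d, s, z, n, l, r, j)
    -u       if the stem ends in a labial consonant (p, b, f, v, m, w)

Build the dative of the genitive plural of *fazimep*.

*fazimep* — final consonant /p/ (voiceless) → -jud → *fazimepjud*.
The last vowel of the plural form *fazimepjud* is /u/, which is a high vowel, so the genitive suffix is -vif, giving *fazimepjudvif*.
The genitive form *fazimepjudvif* — final consonant /f/ (labial) → -u → *fazimepjudvifu*.

fazimepjudvifu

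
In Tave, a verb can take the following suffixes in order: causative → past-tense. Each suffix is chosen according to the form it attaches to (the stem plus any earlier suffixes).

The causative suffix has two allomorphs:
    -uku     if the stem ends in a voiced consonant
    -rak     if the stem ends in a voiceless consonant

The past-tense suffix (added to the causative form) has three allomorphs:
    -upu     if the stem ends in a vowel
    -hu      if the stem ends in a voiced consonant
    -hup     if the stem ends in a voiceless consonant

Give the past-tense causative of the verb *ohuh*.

ohuhrakhup

Since the final consonant of *ohuh* is /h/ (voiceless), it takes -rak, giving *ohuhrak*.
The causative form *ohuhrak* — final sound /k/ (a voiceless consonant) → -hup → *ohuhrakhup*.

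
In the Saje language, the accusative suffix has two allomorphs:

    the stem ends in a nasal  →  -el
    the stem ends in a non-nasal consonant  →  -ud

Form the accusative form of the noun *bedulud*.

*bedulud*: final consonant = /d/, non-nasal → -ud → *beduludud*.

beduludud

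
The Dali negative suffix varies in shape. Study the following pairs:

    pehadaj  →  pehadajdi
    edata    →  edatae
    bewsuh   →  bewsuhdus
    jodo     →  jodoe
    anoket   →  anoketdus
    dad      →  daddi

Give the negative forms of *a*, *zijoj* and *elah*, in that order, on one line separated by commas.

The suffix is conditioned by the final sound: -dus when the stem ends in a voiceless consonant (*bewsuh*, *anoket*); -di when the stem ends in a voiced consonant (*pehadaj*, *dad*); -e when the stem ends in a vowel (*edata*, *jodo*).
The final sound of *a* is /a/, which is a vowel, so the suffix is -e, giving *ae*.
The final sound of *zijoj* is /j/, which is a voiced consonant, so the suffix is -di, giving *zijojdi*.
*elah* — final sound /h/ (a voiceless consonant) → -dus → *elahdus*.

ae, zijojdi, elahdus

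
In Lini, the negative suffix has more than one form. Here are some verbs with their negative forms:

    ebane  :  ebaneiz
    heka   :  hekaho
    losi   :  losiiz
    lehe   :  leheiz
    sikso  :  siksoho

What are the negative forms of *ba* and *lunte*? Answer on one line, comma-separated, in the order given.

The pattern is front/back vowel harmony: -iz when the last vowel of the stem is a front vowel (*ebane*, *losi*, *lehe*); -ho when the last vowel of the stem is a back vowel (*heka*, *sikso*).
The last vowel of *ba* is /a/, which is a back vowel, so the suffix is -ho, giving *baho*.
Since the last vowel of *lunte* is /e/ (a front vowel), it takes -iz, giving *lunteiz*.

baho, lunteiz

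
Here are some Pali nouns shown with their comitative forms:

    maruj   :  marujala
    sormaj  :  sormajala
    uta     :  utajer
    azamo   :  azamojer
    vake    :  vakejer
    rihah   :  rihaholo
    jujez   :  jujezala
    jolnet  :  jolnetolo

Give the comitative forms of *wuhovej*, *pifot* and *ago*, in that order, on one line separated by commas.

wuhovejala, pifotolo, agojer

The pattern is voicing of the final sound: -olo when the stem ends in a voiceless consonant (*rihah*, *jolnet*); -ala when the stem ends in a voiced consonant (*maruj*, *sormaj*, *jujez*); -jer when the stem ends in a vowel (*uta*, *azamo*, *vake*).
*wuhovej* — final sound /j/ (a voiced consonant) → -ala → *wuhovejala*.
*pifot* — final sound /t/ (a voiceless consonant) → -olo → *pifotolo*.
Since the final sound of *ago* is /o/ (a vowel), it takes -jer, giving *agojer*.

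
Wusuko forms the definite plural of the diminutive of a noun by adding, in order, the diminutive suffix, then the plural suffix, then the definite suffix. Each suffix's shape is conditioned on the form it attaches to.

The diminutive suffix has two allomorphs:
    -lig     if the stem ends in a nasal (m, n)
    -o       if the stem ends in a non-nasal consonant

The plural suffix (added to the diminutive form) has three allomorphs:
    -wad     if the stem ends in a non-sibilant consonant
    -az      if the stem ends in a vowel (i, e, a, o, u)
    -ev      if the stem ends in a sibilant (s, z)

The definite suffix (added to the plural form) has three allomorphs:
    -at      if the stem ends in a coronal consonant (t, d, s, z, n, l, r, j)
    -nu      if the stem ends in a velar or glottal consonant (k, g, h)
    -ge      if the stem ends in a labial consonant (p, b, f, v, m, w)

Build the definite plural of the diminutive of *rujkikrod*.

rujkikrodoazat

Since the final consonant of *rujkikrod* is /d/ (non-nasal), it takes -o, giving *rujkikrodo*.
Since the final sound of the diminutive form *rujkikrodo* is /o/ (a vowel), it takes -az, giving *rujkikrodoaz*.
The final consonant of the plural form *rujkikrodoaz* is /z/, which is coronal, so the definite suffix is -at, giving *rujkikrodoazat*.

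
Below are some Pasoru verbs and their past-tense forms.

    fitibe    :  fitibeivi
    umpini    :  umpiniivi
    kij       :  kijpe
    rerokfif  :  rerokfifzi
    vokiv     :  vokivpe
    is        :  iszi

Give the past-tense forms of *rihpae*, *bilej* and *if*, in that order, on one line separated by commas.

rihpaeivi, bilejpe, ifzi

The alternation tracks the final sound of the stem — -zi when the stem ends in a voiceless consonant (*rerokfif*, *is*); -pe when the stem ends in a voiced consonant (*kij*, *vokiv*); -ivi when the stem ends in a vowel (*fitibe*, *umpini*).
Since the final sound of *rihpae* is /e/ (a vowel), it takes -ivi, giving *rihpaeivi*.
*bilej* — final sound /j/ (a voiced consonant) → -pe → *bilejpe*.
*if* — final sound /f/ (a voiceless consonant) → -zi → *ifzi*.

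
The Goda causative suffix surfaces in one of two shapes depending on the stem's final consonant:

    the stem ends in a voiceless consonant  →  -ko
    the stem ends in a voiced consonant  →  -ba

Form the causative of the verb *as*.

Since the final consonant of *as* is /s/ (voiceless), it takes -ko, giving *asko*.

asko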